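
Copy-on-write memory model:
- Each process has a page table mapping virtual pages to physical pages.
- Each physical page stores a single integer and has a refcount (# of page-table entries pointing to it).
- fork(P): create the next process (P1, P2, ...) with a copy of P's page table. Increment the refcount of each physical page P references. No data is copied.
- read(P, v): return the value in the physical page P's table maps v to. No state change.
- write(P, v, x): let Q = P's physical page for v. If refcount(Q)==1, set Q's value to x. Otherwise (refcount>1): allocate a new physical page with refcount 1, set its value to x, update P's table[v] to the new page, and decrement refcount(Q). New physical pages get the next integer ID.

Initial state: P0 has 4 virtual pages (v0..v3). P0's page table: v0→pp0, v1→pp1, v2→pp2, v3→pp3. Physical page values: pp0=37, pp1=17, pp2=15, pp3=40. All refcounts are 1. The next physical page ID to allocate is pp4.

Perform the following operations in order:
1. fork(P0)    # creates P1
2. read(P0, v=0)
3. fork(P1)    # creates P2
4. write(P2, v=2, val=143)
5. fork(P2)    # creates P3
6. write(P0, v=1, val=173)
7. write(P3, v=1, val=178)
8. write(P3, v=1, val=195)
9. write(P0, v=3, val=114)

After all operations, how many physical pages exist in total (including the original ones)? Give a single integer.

Answer: 8

Derivation:
Op 1: fork(P0) -> P1. 4 ppages; refcounts: pp0:2 pp1:2 pp2:2 pp3:2
Op 2: read(P0, v0) -> 37. No state change.
Op 3: fork(P1) -> P2. 4 ppages; refcounts: pp0:3 pp1:3 pp2:3 pp3:3
Op 4: write(P2, v2, 143). refcount(pp2)=3>1 -> COPY to pp4. 5 ppages; refcounts: pp0:3 pp1:3 pp2:2 pp3:3 pp4:1
Op 5: fork(P2) -> P3. 5 ppages; refcounts: pp0:4 pp1:4 pp2:2 pp3:4 pp4:2
Op 6: write(P0, v1, 173). refcount(pp1)=4>1 -> COPY to pp5. 6 ppages; refcounts: pp0:4 pp1:3 pp2:2 pp3:4 pp4:2 pp5:1
Op 7: write(P3, v1, 178). refcount(pp1)=3>1 -> COPY to pp6. 7 ppages; refcounts: pp0:4 pp1:2 pp2:2 pp3:4 pp4:2 pp5:1 pp6:1
Op 8: write(P3, v1, 195). refcount(pp6)=1 -> write in place. 7 ppages; refcounts: pp0:4 pp1:2 pp2:2 pp3:4 pp4:2 pp5:1 pp6:1
Op 9: write(P0, v3, 114). refcount(pp3)=4>1 -> COPY to pp7. 8 ppages; refcounts: pp0:4 pp1:2 pp2:2 pp3:3 pp4:2 pp5:1 pp6:1 pp7:1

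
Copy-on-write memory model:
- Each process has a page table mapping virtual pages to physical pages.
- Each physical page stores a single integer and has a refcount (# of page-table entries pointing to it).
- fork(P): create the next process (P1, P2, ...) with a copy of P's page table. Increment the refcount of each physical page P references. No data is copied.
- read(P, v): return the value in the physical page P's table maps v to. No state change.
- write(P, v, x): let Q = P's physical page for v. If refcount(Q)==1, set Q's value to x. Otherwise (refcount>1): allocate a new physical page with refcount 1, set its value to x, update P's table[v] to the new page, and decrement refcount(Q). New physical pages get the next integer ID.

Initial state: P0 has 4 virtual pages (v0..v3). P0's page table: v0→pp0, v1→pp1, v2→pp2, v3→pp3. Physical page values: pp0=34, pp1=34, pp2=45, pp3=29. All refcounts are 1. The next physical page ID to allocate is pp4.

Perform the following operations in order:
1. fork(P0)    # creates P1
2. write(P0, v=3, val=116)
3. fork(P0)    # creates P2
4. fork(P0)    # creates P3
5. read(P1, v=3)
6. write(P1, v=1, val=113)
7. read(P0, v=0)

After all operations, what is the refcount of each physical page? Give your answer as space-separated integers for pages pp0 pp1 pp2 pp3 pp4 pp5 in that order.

Answer: 4 3 4 1 3 1

Derivation:
Op 1: fork(P0) -> P1. 4 ppages; refcounts: pp0:2 pp1:2 pp2:2 pp3:2
Op 2: write(P0, v3, 116). refcount(pp3)=2>1 -> COPY to pp4. 5 ppages; refcounts: pp0:2 pp1:2 pp2:2 pp3:1 pp4:1
Op 3: fork(P0) -> P2. 5 ppages; refcounts: pp0:3 pp1:3 pp2:3 pp3:1 pp4:2
Op 4: fork(P0) -> P3. 5 ppages; refcounts: pp0:4 pp1:4 pp2:4 pp3:1 pp4:3
Op 5: read(P1, v3) -> 29. No state change.
Op 6: write(P1, v1, 113). refcount(pp1)=4>1 -> COPY to pp5. 6 ppages; refcounts: pp0:4 pp1:3 pp2:4 pp3:1 pp4:3 pp5:1
Op 7: read(P0, v0) -> 34. No state change.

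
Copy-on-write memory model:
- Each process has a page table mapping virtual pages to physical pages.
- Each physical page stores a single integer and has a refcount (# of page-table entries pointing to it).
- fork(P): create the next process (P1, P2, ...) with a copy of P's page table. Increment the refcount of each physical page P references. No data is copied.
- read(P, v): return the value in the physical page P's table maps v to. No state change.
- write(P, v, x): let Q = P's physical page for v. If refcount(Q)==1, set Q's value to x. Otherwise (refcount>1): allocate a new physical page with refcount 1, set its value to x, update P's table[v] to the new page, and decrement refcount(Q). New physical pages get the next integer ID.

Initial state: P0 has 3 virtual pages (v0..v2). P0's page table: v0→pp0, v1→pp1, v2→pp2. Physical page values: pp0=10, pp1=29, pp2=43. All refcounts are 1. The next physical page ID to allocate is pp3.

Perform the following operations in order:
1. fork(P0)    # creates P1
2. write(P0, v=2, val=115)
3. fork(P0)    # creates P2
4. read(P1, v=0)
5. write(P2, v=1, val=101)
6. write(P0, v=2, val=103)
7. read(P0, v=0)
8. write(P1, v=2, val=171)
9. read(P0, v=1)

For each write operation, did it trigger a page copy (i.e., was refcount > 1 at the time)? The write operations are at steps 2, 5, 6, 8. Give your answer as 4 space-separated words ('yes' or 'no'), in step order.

Op 1: fork(P0) -> P1. 3 ppages; refcounts: pp0:2 pp1:2 pp2:2
Op 2: write(P0, v2, 115). refcount(pp2)=2>1 -> COPY to pp3. 4 ppages; refcounts: pp0:2 pp1:2 pp2:1 pp3:1
Op 3: fork(P0) -> P2. 4 ppages; refcounts: pp0:3 pp1:3 pp2:1 pp3:2
Op 4: read(P1, v0) -> 10. No state change.
Op 5: write(P2, v1, 101). refcount(pp1)=3>1 -> COPY to pp4. 5 ppages; refcounts: pp0:3 pp1:2 pp2:1 pp3:2 pp4:1
Op 6: write(P0, v2, 103). refcount(pp3)=2>1 -> COPY to pp5. 6 ppages; refcounts: pp0:3 pp1:2 pp2:1 pp3:1 pp4:1 pp5:1
Op 7: read(P0, v0) -> 10. No state change.
Op 8: write(P1, v2, 171). refcount(pp2)=1 -> write in place. 6 ppages; refcounts: pp0:3 pp1:2 pp2:1 pp3:1 pp4:1 pp5:1
Op 9: read(P0, v1) -> 29. No state change.

yes yes yes no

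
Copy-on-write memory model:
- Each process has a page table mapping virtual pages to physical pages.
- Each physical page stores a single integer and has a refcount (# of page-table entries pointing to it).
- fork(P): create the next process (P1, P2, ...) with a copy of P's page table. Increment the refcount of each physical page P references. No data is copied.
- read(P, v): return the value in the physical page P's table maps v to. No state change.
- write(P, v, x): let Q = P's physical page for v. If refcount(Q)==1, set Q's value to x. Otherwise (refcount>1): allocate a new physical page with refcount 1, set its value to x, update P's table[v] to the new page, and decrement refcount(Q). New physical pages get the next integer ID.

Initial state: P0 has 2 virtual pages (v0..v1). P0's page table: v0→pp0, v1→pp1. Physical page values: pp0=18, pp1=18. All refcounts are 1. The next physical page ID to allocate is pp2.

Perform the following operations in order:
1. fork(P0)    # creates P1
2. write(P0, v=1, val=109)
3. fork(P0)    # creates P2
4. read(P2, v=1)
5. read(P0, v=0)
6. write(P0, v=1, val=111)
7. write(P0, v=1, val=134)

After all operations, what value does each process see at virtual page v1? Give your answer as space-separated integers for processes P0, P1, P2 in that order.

Op 1: fork(P0) -> P1. 2 ppages; refcounts: pp0:2 pp1:2
Op 2: write(P0, v1, 109). refcount(pp1)=2>1 -> COPY to pp2. 3 ppages; refcounts: pp0:2 pp1:1 pp2:1
Op 3: fork(P0) -> P2. 3 ppages; refcounts: pp0:3 pp1:1 pp2:2
Op 4: read(P2, v1) -> 109. No state change.
Op 5: read(P0, v0) -> 18. No state change.
Op 6: write(P0, v1, 111). refcount(pp2)=2>1 -> COPY to pp3. 4 ppages; refcounts: pp0:3 pp1:1 pp2:1 pp3:1
Op 7: write(P0, v1, 134). refcount(pp3)=1 -> write in place. 4 ppages; refcounts: pp0:3 pp1:1 pp2:1 pp3:1
P0: v1 -> pp3 = 134
P1: v1 -> pp1 = 18
P2: v1 -> pp2 = 109

Answer: 134 18 109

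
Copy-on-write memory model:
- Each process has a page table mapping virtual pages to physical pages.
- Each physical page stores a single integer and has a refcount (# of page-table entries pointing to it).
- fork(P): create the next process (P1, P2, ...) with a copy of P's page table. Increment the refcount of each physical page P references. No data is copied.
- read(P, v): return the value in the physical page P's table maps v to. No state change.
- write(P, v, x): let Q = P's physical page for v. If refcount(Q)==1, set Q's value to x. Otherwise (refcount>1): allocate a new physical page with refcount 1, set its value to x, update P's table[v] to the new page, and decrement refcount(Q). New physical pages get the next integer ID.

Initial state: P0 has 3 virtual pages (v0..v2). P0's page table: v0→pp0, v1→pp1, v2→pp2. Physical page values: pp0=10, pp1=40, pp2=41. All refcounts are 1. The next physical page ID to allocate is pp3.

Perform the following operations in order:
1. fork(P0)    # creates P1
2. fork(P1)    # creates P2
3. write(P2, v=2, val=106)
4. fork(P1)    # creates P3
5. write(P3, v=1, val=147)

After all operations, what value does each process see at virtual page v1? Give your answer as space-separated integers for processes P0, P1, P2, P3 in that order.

Op 1: fork(P0) -> P1. 3 ppages; refcounts: pp0:2 pp1:2 pp2:2
Op 2: fork(P1) -> P2. 3 ppages; refcounts: pp0:3 pp1:3 pp2:3
Op 3: write(P2, v2, 106). refcount(pp2)=3>1 -> COPY to pp3. 4 ppages; refcounts: pp0:3 pp1:3 pp2:2 pp3:1
Op 4: fork(P1) -> P3. 4 ppages; refcounts: pp0:4 pp1:4 pp2:3 pp3:1
Op 5: write(P3, v1, 147). refcount(pp1)=4>1 -> COPY to pp4. 5 ppages; refcounts: pp0:4 pp1:3 pp2:3 pp3:1 pp4:1
P0: v1 -> pp1 = 40
P1: v1 -> pp1 = 40
P2: v1 -> pp1 = 40
P3: v1 -> pp4 = 147

Answer: 40 40 40 147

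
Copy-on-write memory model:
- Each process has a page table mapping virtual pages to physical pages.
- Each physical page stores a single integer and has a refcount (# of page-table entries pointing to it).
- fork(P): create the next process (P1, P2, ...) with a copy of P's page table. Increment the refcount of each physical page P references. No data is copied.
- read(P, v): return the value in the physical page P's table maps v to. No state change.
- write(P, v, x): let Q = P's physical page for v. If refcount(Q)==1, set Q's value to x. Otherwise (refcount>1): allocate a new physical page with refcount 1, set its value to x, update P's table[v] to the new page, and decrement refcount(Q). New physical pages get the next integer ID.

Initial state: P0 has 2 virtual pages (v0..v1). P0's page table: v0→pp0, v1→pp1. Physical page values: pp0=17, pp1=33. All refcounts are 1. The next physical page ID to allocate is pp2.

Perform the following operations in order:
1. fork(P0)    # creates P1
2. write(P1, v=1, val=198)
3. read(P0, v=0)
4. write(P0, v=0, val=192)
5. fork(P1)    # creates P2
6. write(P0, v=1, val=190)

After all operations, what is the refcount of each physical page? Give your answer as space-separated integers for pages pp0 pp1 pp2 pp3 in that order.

Answer: 2 1 2 1

Derivation:
Op 1: fork(P0) -> P1. 2 ppages; refcounts: pp0:2 pp1:2
Op 2: write(P1, v1, 198). refcount(pp1)=2>1 -> COPY to pp2. 3 ppages; refcounts: pp0:2 pp1:1 pp2:1
Op 3: read(P0, v0) -> 17. No state change.
Op 4: write(P0, v0, 192). refcount(pp0)=2>1 -> COPY to pp3. 4 ppages; refcounts: pp0:1 pp1:1 pp2:1 pp3:1
Op 5: fork(P1) -> P2. 4 ppages; refcounts: pp0:2 pp1:1 pp2:2 pp3:1
Op 6: write(P0, v1, 190). refcount(pp1)=1 -> write in place. 4 ppages; refcounts: pp0:2 pp1:1 pp2:2 pp3:1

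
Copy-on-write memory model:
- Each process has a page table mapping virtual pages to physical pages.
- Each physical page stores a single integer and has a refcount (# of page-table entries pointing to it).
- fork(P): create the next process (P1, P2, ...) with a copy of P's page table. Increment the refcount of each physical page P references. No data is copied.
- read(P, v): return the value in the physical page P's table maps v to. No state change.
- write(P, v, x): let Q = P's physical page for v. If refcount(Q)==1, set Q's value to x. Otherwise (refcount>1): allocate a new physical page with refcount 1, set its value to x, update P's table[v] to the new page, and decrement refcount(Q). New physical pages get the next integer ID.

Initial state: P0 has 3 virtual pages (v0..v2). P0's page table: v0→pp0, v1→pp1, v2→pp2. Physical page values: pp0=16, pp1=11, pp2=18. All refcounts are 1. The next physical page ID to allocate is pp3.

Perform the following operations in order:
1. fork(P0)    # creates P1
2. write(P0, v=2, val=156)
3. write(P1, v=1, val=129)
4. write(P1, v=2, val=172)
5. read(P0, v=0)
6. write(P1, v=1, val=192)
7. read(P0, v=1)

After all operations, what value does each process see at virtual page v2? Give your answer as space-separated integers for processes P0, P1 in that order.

Answer: 156 172

Derivation:
Op 1: fork(P0) -> P1. 3 ppages; refcounts: pp0:2 pp1:2 pp2:2
Op 2: write(P0, v2, 156). refcount(pp2)=2>1 -> COPY to pp3. 4 ppages; refcounts: pp0:2 pp1:2 pp2:1 pp3:1
Op 3: write(P1, v1, 129). refcount(pp1)=2>1 -> COPY to pp4. 5 ppages; refcounts: pp0:2 pp1:1 pp2:1 pp3:1 pp4:1
Op 4: write(P1, v2, 172). refcount(pp2)=1 -> write in place. 5 ppages; refcounts: pp0:2 pp1:1 pp2:1 pp3:1 pp4:1
Op 5: read(P0, v0) -> 16. No state change.
Op 6: write(P1, v1, 192). refcount(pp4)=1 -> write in place. 5 ppages; refcounts: pp0:2 pp1:1 pp2:1 pp3:1 pp4:1
Op 7: read(P0, v1) -> 11. No state change.
P0: v2 -> pp3 = 156
P1: v2 -> pp2 = 172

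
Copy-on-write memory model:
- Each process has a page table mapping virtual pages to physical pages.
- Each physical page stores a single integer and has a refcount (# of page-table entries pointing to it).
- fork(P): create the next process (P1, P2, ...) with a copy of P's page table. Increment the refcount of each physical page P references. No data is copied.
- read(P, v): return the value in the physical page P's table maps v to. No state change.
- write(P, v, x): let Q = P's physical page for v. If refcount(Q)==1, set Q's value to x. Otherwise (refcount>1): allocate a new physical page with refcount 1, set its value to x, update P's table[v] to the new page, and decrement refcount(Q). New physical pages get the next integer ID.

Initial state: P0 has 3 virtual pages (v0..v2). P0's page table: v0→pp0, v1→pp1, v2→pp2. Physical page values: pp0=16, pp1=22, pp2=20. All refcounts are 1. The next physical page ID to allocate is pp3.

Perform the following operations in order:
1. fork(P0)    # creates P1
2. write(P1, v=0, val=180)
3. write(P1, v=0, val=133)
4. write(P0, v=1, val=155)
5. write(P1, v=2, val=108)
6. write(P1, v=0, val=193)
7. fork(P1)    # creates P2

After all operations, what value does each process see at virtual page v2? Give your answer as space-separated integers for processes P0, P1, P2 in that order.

Op 1: fork(P0) -> P1. 3 ppages; refcounts: pp0:2 pp1:2 pp2:2
Op 2: write(P1, v0, 180). refcount(pp0)=2>1 -> COPY to pp3. 4 ppages; refcounts: pp0:1 pp1:2 pp2:2 pp3:1
Op 3: write(P1, v0, 133). refcount(pp3)=1 -> write in place. 4 ppages; refcounts: pp0:1 pp1:2 pp2:2 pp3:1
Op 4: write(P0, v1, 155). refcount(pp1)=2>1 -> COPY to pp4. 5 ppages; refcounts: pp0:1 pp1:1 pp2:2 pp3:1 pp4:1
Op 5: write(P1, v2, 108). refcount(pp2)=2>1 -> COPY to pp5. 6 ppages; refcounts: pp0:1 pp1:1 pp2:1 pp3:1 pp4:1 pp5:1
Op 6: write(P1, v0, 193). refcount(pp3)=1 -> write in place. 6 ppages; refcounts: pp0:1 pp1:1 pp2:1 pp3:1 pp4:1 pp5:1
Op 7: fork(P1) -> P2. 6 ppages; refcounts: pp0:1 pp1:2 pp2:1 pp3:2 pp4:1 pp5:2
P0: v2 -> pp2 = 20
P1: v2 -> pp5 = 108
P2: v2 -> pp5 = 108

Answer: 20 108 108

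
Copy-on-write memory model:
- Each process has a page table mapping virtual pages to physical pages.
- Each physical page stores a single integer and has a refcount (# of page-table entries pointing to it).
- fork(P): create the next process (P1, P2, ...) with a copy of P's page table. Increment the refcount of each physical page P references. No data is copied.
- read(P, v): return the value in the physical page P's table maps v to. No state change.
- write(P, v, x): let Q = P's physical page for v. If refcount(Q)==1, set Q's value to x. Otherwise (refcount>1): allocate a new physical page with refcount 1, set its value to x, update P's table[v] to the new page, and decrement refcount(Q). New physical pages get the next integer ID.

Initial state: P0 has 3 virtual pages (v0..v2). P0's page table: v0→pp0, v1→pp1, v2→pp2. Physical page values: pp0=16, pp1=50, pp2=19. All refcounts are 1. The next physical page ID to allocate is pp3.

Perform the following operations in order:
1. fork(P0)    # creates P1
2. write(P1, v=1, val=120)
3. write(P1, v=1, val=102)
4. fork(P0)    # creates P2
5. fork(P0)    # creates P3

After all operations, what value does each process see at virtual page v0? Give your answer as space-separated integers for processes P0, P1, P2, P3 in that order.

Answer: 16 16 16 16

Derivation:
Op 1: fork(P0) -> P1. 3 ppages; refcounts: pp0:2 pp1:2 pp2:2
Op 2: write(P1, v1, 120). refcount(pp1)=2>1 -> COPY to pp3. 4 ppages; refcounts: pp0:2 pp1:1 pp2:2 pp3:1
Op 3: write(P1, v1, 102). refcount(pp3)=1 -> write in place. 4 ppages; refcounts: pp0:2 pp1:1 pp2:2 pp3:1
Op 4: fork(P0) -> P2. 4 ppages; refcounts: pp0:3 pp1:2 pp2:3 pp3:1
Op 5: fork(P0) -> P3. 4 ppages; refcounts: pp0:4 pp1:3 pp2:4 pp3:1
P0: v0 -> pp0 = 16
P1: v0 -> pp0 = 16
P2: v0 -> pp0 = 16
P3: v0 -> pp0 = 16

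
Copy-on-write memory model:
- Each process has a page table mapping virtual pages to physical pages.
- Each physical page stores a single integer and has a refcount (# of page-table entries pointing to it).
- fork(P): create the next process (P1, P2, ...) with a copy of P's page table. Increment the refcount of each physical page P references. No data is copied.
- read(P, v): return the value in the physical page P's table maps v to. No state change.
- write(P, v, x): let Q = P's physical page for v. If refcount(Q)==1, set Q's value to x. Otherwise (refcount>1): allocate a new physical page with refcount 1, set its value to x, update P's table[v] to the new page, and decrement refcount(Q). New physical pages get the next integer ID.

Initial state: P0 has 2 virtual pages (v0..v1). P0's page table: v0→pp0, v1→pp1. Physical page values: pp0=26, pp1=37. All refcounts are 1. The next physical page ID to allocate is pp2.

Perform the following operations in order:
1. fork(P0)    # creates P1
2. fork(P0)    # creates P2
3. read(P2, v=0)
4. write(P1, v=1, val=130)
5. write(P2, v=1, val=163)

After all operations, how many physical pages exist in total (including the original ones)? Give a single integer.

Op 1: fork(P0) -> P1. 2 ppages; refcounts: pp0:2 pp1:2
Op 2: fork(P0) -> P2. 2 ppages; refcounts: pp0:3 pp1:3
Op 3: read(P2, v0) -> 26. No state change.
Op 4: write(P1, v1, 130). refcount(pp1)=3>1 -> COPY to pp2. 3 ppages; refcounts: pp0:3 pp1:2 pp2:1
Op 5: write(P2, v1, 163). refcount(pp1)=2>1 -> COPY to pp3. 4 ppages; refcounts: pp0:3 pp1:1 pp2:1 pp3:1

Answer: 4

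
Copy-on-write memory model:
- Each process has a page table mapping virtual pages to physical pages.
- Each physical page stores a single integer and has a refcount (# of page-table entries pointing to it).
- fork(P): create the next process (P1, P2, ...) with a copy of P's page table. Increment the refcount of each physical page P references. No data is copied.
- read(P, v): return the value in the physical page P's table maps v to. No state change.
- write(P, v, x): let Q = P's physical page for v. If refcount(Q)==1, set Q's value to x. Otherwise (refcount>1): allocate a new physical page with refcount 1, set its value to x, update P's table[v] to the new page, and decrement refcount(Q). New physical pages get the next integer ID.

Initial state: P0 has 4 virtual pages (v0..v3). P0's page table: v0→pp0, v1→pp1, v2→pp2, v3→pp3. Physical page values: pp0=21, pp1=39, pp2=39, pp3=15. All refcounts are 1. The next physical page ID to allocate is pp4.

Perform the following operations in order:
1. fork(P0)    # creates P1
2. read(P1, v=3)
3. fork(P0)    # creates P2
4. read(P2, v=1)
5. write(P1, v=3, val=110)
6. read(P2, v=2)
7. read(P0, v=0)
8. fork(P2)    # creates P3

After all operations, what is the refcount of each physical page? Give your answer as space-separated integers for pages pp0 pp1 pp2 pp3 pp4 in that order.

Answer: 4 4 4 3 1

Derivation:
Op 1: fork(P0) -> P1. 4 ppages; refcounts: pp0:2 pp1:2 pp2:2 pp3:2
Op 2: read(P1, v3) -> 15. No state change.
Op 3: fork(P0) -> P2. 4 ppages; refcounts: pp0:3 pp1:3 pp2:3 pp3:3
Op 4: read(P2, v1) -> 39. No state change.
Op 5: write(P1, v3, 110). refcount(pp3)=3>1 -> COPY to pp4. 5 ppages; refcounts: pp0:3 pp1:3 pp2:3 pp3:2 pp4:1
Op 6: read(P2, v2) -> 39. No state change.
Op 7: read(P0, v0) -> 21. No state change.
Op 8: fork(P2) -> P3. 5 ppages; refcounts: pp0:4 pp1:4 pp2:4 pp3:3 pp4:1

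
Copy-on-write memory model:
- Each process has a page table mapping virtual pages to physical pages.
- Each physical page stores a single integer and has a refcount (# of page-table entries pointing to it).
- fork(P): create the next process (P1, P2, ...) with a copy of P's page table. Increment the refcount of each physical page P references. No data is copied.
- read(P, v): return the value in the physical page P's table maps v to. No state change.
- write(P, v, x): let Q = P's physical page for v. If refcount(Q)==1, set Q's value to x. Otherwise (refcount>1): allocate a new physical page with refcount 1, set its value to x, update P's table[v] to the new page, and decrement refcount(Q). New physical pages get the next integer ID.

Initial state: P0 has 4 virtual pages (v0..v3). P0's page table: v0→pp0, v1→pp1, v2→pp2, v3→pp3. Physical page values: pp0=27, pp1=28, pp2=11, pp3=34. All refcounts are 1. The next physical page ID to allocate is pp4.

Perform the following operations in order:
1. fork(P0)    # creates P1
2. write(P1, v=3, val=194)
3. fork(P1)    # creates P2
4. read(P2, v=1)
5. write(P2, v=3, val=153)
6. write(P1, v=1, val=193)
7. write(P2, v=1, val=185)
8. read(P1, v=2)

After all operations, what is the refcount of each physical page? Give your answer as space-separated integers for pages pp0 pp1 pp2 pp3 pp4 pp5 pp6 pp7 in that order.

Answer: 3 1 3 1 1 1 1 1

Derivation:
Op 1: fork(P0) -> P1. 4 ppages; refcounts: pp0:2 pp1:2 pp2:2 pp3:2
Op 2: write(P1, v3, 194). refcount(pp3)=2>1 -> COPY to pp4. 5 ppages; refcounts: pp0:2 pp1:2 pp2:2 pp3:1 pp4:1
Op 3: fork(P1) -> P2. 5 ppages; refcounts: pp0:3 pp1:3 pp2:3 pp3:1 pp4:2
Op 4: read(P2, v1) -> 28. No state change.
Op 5: write(P2, v3, 153). refcount(pp4)=2>1 -> COPY to pp5. 6 ppages; refcounts: pp0:3 pp1:3 pp2:3 pp3:1 pp4:1 pp5:1
Op 6: write(P1, v1, 193). refcount(pp1)=3>1 -> COPY to pp6. 7 ppages; refcounts: pp0:3 pp1:2 pp2:3 pp3:1 pp4:1 pp5:1 pp6:1
Op 7: write(P2, v1, 185). refcount(pp1)=2>1 -> COPY to pp7. 8 ppages; refcounts: pp0:3 pp1:1 pp2:3 pp3:1 pp4:1 pp5:1 pp6:1 pp7:1
Op 8: read(P1, v2) -> 11. No state change.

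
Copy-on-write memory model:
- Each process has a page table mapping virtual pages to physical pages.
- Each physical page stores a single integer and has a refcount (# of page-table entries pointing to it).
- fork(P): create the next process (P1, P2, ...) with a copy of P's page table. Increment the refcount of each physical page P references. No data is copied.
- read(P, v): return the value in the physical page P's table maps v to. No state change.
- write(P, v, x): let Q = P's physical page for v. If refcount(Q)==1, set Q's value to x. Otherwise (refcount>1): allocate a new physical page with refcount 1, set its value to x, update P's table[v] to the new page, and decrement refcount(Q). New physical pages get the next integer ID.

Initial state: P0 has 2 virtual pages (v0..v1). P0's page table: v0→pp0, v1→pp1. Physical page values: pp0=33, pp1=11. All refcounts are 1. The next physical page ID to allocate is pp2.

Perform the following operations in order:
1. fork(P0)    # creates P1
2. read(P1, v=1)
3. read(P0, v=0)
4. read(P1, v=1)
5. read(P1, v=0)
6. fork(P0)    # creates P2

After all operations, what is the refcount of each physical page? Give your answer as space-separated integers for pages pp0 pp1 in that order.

Answer: 3 3

Derivation:
Op 1: fork(P0) -> P1. 2 ppages; refcounts: pp0:2 pp1:2
Op 2: read(P1, v1) -> 11. No state change.
Op 3: read(P0, v0) -> 33. No state change.
Op 4: read(P1, v1) -> 11. No state change.
Op 5: read(P1, v0) -> 33. No state change.
Op 6: fork(P0) -> P2. 2 ppages; refcounts: pp0:3 pp1:3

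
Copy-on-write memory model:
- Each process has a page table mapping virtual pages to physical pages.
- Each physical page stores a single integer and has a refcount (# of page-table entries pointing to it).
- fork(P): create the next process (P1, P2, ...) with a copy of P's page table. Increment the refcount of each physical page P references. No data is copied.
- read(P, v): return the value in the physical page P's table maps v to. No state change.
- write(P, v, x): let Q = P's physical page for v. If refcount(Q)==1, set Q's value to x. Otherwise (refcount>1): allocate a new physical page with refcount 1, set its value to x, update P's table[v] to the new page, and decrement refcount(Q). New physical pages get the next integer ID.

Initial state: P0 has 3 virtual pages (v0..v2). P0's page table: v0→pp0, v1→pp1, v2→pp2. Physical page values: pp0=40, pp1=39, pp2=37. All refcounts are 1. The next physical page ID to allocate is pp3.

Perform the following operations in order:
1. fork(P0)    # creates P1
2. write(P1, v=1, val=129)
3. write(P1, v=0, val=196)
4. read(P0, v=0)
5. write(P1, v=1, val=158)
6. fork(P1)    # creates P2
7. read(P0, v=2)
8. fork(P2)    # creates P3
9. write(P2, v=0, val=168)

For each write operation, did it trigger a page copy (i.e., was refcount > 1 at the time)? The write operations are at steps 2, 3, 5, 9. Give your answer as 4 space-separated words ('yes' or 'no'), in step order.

Op 1: fork(P0) -> P1. 3 ppages; refcounts: pp0:2 pp1:2 pp2:2
Op 2: write(P1, v1, 129). refcount(pp1)=2>1 -> COPY to pp3. 4 ppages; refcounts: pp0:2 pp1:1 pp2:2 pp3:1
Op 3: write(P1, v0, 196). refcount(pp0)=2>1 -> COPY to pp4. 5 ppages; refcounts: pp0:1 pp1:1 pp2:2 pp3:1 pp4:1
Op 4: read(P0, v0) -> 40. No state change.
Op 5: write(P1, v1, 158). refcount(pp3)=1 -> write in place. 5 ppages; refcounts: pp0:1 pp1:1 pp2:2 pp3:1 pp4:1
Op 6: fork(P1) -> P2. 5 ppages; refcounts: pp0:1 pp1:1 pp2:3 pp3:2 pp4:2
Op 7: read(P0, v2) -> 37. No state change.
Op 8: fork(P2) -> P3. 5 ppages; refcounts: pp0:1 pp1:1 pp2:4 pp3:3 pp4:3
Op 9: write(P2, v0, 168). refcount(pp4)=3>1 -> COPY to pp5. 6 ppages; refcounts: pp0:1 pp1:1 pp2:4 pp3:3 pp4:2 pp5:1

yes yes no yes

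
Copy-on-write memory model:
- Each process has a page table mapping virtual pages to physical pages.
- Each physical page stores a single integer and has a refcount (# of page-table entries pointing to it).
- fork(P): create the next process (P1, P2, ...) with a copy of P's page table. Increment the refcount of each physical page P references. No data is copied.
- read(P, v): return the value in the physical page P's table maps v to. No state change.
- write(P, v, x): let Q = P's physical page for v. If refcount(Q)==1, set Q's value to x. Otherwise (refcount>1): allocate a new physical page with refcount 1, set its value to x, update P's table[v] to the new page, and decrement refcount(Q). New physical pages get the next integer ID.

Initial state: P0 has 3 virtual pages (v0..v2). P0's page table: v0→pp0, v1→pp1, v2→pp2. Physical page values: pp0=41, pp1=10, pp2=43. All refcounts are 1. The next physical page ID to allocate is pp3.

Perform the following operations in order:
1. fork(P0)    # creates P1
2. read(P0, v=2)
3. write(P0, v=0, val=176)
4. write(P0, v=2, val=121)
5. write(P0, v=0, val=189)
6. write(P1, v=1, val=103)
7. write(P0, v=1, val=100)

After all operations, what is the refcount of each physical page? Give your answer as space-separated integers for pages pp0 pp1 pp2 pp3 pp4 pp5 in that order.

Op 1: fork(P0) -> P1. 3 ppages; refcounts: pp0:2 pp1:2 pp2:2
Op 2: read(P0, v2) -> 43. No state change.
Op 3: write(P0, v0, 176). refcount(pp0)=2>1 -> COPY to pp3. 4 ppages; refcounts: pp0:1 pp1:2 pp2:2 pp3:1
Op 4: write(P0, v2, 121). refcount(pp2)=2>1 -> COPY to pp4. 5 ppages; refcounts: pp0:1 pp1:2 pp2:1 pp3:1 pp4:1
Op 5: write(P0, v0, 189). refcount(pp3)=1 -> write in place. 5 ppages; refcounts: pp0:1 pp1:2 pp2:1 pp3:1 pp4:1
Op 6: write(P1, v1, 103). refcount(pp1)=2>1 -> COPY to pp5. 6 ppages; refcounts: pp0:1 pp1:1 pp2:1 pp3:1 pp4:1 pp5:1
Op 7: write(P0, v1, 100). refcount(pp1)=1 -> write in place. 6 ppages; refcounts: pp0:1 pp1:1 pp2:1 pp3:1 pp4:1 pp5:1

Answer: 1 1 1 1 1 1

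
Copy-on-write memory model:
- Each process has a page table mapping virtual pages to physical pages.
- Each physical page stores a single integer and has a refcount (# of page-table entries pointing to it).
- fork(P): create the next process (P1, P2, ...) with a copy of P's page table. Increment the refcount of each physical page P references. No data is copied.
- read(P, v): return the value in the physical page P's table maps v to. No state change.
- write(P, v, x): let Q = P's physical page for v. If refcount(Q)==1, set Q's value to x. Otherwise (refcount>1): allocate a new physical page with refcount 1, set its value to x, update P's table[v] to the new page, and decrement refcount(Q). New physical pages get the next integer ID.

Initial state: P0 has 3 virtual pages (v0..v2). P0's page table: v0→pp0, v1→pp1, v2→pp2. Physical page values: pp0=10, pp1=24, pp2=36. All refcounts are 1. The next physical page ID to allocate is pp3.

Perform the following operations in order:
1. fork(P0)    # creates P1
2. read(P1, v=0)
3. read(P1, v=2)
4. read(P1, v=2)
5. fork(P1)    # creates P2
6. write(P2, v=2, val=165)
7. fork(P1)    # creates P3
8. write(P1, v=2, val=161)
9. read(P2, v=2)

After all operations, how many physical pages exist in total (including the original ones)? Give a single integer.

Answer: 5

Derivation:
Op 1: fork(P0) -> P1. 3 ppages; refcounts: pp0:2 pp1:2 pp2:2
Op 2: read(P1, v0) -> 10. No state change.
Op 3: read(P1, v2) -> 36. No state change.
Op 4: read(P1, v2) -> 36. No state change.
Op 5: fork(P1) -> P2. 3 ppages; refcounts: pp0:3 pp1:3 pp2:3
Op 6: write(P2, v2, 165). refcount(pp2)=3>1 -> COPY to pp3. 4 ppages; refcounts: pp0:3 pp1:3 pp2:2 pp3:1
Op 7: fork(P1) -> P3. 4 ppages; refcounts: pp0:4 pp1:4 pp2:3 pp3:1
Op 8: write(P1, v2, 161). refcount(pp2)=3>1 -> COPY to pp4. 5 ppages; refcounts: pp0:4 pp1:4 pp2:2 pp3:1 pp4:1
Op 9: read(P2, v2) -> 165. No state change.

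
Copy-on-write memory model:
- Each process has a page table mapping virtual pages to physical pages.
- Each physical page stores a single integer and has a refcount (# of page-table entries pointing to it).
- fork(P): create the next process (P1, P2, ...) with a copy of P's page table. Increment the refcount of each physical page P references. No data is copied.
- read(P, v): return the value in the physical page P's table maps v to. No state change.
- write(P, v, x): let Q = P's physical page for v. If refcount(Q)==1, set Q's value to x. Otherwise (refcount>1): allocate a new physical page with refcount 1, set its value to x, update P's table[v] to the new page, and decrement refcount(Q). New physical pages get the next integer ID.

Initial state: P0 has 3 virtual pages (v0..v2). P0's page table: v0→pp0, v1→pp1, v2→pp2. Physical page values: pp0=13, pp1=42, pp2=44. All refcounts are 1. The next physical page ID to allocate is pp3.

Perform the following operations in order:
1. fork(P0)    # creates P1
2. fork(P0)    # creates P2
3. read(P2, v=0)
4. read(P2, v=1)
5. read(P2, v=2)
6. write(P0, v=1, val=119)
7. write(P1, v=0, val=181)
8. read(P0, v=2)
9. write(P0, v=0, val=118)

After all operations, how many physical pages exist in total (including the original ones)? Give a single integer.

Op 1: fork(P0) -> P1. 3 ppages; refcounts: pp0:2 pp1:2 pp2:2
Op 2: fork(P0) -> P2. 3 ppages; refcounts: pp0:3 pp1:3 pp2:3
Op 3: read(P2, v0) -> 13. No state change.
Op 4: read(P2, v1) -> 42. No state change.
Op 5: read(P2, v2) -> 44. No state change.
Op 6: write(P0, v1, 119). refcount(pp1)=3>1 -> COPY to pp3. 4 ppages; refcounts: pp0:3 pp1:2 pp2:3 pp3:1
Op 7: write(P1, v0, 181). refcount(pp0)=3>1 -> COPY to pp4. 5 ppages; refcounts: pp0:2 pp1:2 pp2:3 pp3:1 pp4:1
Op 8: read(P0, v2) -> 44. No state change.
Op 9: write(P0, v0, 118). refcount(pp0)=2>1 -> COPY to pp5. 6 ppages; refcounts: pp0:1 pp1:2 pp2:3 pp3:1 pp4:1 pp5:1

Answer: 6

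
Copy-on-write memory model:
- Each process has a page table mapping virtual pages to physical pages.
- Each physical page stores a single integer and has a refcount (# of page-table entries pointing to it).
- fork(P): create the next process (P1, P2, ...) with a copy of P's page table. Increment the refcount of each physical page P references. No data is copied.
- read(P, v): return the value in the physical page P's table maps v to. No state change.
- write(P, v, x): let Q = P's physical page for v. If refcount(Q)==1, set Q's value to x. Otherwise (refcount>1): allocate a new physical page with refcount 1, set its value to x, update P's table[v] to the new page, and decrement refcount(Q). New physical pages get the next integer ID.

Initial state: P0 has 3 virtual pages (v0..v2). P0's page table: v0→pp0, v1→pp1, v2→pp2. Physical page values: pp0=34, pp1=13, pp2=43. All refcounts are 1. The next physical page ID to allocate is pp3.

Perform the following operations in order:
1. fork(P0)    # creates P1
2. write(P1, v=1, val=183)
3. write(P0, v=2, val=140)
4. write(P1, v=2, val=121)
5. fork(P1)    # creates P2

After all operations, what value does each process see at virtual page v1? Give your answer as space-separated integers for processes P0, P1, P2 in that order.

Answer: 13 183 183

Derivation:
Op 1: fork(P0) -> P1. 3 ppages; refcounts: pp0:2 pp1:2 pp2:2
Op 2: write(P1, v1, 183). refcount(pp1)=2>1 -> COPY to pp3. 4 ppages; refcounts: pp0:2 pp1:1 pp2:2 pp3:1
Op 3: write(P0, v2, 140). refcount(pp2)=2>1 -> COPY to pp4. 5 ppages; refcounts: pp0:2 pp1:1 pp2:1 pp3:1 pp4:1
Op 4: write(P1, v2, 121). refcount(pp2)=1 -> write in place. 5 ppages; refcounts: pp0:2 pp1:1 pp2:1 pp3:1 pp4:1
Op 5: fork(P1) -> P2. 5 ppages; refcounts: pp0:3 pp1:1 pp2:2 pp3:2 pp4:1
P0: v1 -> pp1 = 13
P1: v1 -> pp3 = 183
P2: v1 -> pp3 = 183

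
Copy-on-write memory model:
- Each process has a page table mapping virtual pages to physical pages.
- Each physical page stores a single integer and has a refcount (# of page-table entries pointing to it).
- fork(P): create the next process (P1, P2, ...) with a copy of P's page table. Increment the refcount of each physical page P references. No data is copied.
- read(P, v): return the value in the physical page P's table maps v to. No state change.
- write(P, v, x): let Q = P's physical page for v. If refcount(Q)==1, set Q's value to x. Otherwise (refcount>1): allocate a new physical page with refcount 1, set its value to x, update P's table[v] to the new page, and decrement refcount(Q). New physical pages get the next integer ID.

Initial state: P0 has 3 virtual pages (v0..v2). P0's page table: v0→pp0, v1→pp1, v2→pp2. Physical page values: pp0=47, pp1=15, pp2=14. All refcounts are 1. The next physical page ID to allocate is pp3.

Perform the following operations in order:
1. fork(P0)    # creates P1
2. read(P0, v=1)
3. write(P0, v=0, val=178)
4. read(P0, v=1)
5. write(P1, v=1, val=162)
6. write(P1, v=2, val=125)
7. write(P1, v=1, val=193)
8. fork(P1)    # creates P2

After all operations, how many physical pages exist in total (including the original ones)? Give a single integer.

Op 1: fork(P0) -> P1. 3 ppages; refcounts: pp0:2 pp1:2 pp2:2
Op 2: read(P0, v1) -> 15. No state change.
Op 3: write(P0, v0, 178). refcount(pp0)=2>1 -> COPY to pp3. 4 ppages; refcounts: pp0:1 pp1:2 pp2:2 pp3:1
Op 4: read(P0, v1) -> 15. No state change.
Op 5: write(P1, v1, 162). refcount(pp1)=2>1 -> COPY to pp4. 5 ppages; refcounts: pp0:1 pp1:1 pp2:2 pp3:1 pp4:1
Op 6: write(P1, v2, 125). refcount(pp2)=2>1 -> COPY to pp5. 6 ppages; refcounts: pp0:1 pp1:1 pp2:1 pp3:1 pp4:1 pp5:1
Op 7: write(P1, v1, 193). refcount(pp4)=1 -> write in place. 6 ppages; refcounts: pp0:1 pp1:1 pp2:1 pp3:1 pp4:1 pp5:1
Op 8: fork(P1) -> P2. 6 ppages; refcounts: pp0:2 pp1:1 pp2:1 pp3:1 pp4:2 pp5:2

Answer: 6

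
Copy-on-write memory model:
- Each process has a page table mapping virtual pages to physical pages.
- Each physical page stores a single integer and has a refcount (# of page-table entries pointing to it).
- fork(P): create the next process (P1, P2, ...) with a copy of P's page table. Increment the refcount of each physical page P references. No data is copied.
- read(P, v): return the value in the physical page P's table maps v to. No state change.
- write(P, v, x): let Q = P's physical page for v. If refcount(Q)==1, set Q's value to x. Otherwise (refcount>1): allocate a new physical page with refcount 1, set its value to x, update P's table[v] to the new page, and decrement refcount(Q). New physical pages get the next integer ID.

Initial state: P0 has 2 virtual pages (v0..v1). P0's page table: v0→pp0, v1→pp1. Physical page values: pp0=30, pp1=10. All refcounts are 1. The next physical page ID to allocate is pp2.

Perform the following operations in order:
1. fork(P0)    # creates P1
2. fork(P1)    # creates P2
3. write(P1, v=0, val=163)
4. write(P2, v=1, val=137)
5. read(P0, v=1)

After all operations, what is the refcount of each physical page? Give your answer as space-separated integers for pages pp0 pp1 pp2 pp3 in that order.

Op 1: fork(P0) -> P1. 2 ppages; refcounts: pp0:2 pp1:2
Op 2: fork(P1) -> P2. 2 ppages; refcounts: pp0:3 pp1:3
Op 3: write(P1, v0, 163). refcount(pp0)=3>1 -> COPY to pp2. 3 ppages; refcounts: pp0:2 pp1:3 pp2:1
Op 4: write(P2, v1, 137). refcount(pp1)=3>1 -> COPY to pp3. 4 ppages; refcounts: pp0:2 pp1:2 pp2:1 pp3:1
Op 5: read(P0, v1) -> 10. No state change.

Answer: 2 2 1 1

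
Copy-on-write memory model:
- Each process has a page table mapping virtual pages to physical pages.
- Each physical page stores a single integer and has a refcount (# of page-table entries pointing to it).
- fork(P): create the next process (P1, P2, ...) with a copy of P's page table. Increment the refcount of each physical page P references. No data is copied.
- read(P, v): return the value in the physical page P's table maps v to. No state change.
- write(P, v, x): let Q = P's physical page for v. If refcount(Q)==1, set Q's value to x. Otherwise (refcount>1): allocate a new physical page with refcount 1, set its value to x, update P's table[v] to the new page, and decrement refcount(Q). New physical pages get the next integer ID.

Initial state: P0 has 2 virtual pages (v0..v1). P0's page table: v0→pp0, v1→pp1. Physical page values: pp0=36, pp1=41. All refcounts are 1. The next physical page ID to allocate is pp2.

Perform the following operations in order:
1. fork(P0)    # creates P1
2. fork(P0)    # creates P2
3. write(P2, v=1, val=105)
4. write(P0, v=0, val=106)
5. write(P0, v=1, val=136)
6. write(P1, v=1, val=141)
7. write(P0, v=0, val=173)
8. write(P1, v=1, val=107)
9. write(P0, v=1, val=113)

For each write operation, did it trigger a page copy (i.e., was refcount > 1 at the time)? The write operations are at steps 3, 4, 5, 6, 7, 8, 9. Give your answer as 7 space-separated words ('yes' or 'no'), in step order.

Op 1: fork(P0) -> P1. 2 ppages; refcounts: pp0:2 pp1:2
Op 2: fork(P0) -> P2. 2 ppages; refcounts: pp0:3 pp1:3
Op 3: write(P2, v1, 105). refcount(pp1)=3>1 -> COPY to pp2. 3 ppages; refcounts: pp0:3 pp1:2 pp2:1
Op 4: write(P0, v0, 106). refcount(pp0)=3>1 -> COPY to pp3. 4 ppages; refcounts: pp0:2 pp1:2 pp2:1 pp3:1
Op 5: write(P0, v1, 136). refcount(pp1)=2>1 -> COPY to pp4. 5 ppages; refcounts: pp0:2 pp1:1 pp2:1 pp3:1 pp4:1
Op 6: write(P1, v1, 141). refcount(pp1)=1 -> write in place. 5 ppages; refcounts: pp0:2 pp1:1 pp2:1 pp3:1 pp4:1
Op 7: write(P0, v0, 173). refcount(pp3)=1 -> write in place. 5 ppages; refcounts: pp0:2 pp1:1 pp2:1 pp3:1 pp4:1
Op 8: write(P1, v1, 107). refcount(pp1)=1 -> write in place. 5 ppages; refcounts: pp0:2 pp1:1 pp2:1 pp3:1 pp4:1
Op 9: write(P0, v1, 113). refcount(pp4)=1 -> write in place. 5 ppages; refcounts: pp0:2 pp1:1 pp2:1 pp3:1 pp4:1

yes yes yes no no no no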